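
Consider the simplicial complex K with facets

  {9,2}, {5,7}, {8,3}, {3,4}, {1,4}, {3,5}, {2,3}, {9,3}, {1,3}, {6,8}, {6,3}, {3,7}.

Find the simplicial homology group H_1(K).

Take the total order 1 < 2 < 3 < 4 < 5 < 6 < 7 < 8 < 9 on the vertex set. Then K (dimension 1) consists of the simplices:

  0-simplices (9): [1], [2], [3], [4], [5], [6], [7], [8], [9]
  1-simplices (12): [1,3], [1,4], [2,3], [2,9], [3,4], [3,5], [3,6], [3,7], [3,8], [3,9], [5,7], [6,8]

Hence C_0 ≅ Z^9, C_1 ≅ Z^12.

Boundary ∂_1: C_1 → C_0 maps an edge to its endpoints' difference, ∂[p,q] = q − p.
This gives a 9×12 integer matrix of rank 8; reducing to Smith normal form yields diagonal entries (1,1,1,1,1,1,1,1).

Now H_k = ker ∂_k / im ∂_{k+1}, so:

  H_1: rank ker ∂_1 − rank ∂_2 = (12 − 8) − 0 = 4, and there is no ∂_2, so H_1 = Z^4.

H_1 = Z^4.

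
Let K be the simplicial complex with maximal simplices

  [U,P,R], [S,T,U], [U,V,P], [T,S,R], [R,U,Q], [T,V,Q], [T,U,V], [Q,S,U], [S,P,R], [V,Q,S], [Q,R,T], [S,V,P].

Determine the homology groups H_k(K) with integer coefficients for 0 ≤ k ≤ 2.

Fix the vertex order P < Q < R < S < T < U < V and write every simplex with vertices in increasing order. Then dim K = 2 and the simplices of K are:

  0-simplices (7): P, Q, R, S, T, U, V
  1-simplices (18): PR, PS, PU, PV, QR, QS, QT, QU, QV, RS, RT, RU, ST, SU, SV, TU, TV, UV
  2-simplices (12): PRS, PRU, PSV, PUV, QRT, QRU, QSU, QSV, QTV, RST, STU, TUV

so the chain groups are C_0 ≅ Z^7, C_1 ≅ Z^18, C_2 ≅ Z^12.

The boundary map ∂_1: C_1 → C_0 is given by ∂[p,q] = [q] − [p].
This gives a 7×18 integer matrix of rank 6; reducing to Smith normal form yields diagonal entries (1,1,1,1,1,1).

The boundary map ∂_2: C_2 → C_1 acts by ∂[p,q,r] = [q,r] − [p,r] + [p,q]. For instance
  ∂TUV = UV − TV + TU,
  ∂PRS = RS − PS + PR.
The resulting 18×12 matrix has rank 12, and its Smith normal form has invariant factors (1,1,1,1,1,1,1,1,1,1,1,2).

Computing H_k = (kernel of ∂_k) / (image of ∂_{k+1}):

  H_0: rank C_0 − rank ∂_1 = 7 − 6 = 1, and the invariant factors of ∂_1 are all 1, so H_0 ≅ Z.
  H_1: rank ker ∂_1 − rank ∂_2 = (18 − 6) − 12 = 0, and ∂_2 has invariant factor 2 > 1, so H_1 ≅ Z/2Z.
  H_2: rank ker ∂_2 − rank ∂_3 = (12 − 12) − 0 = 0, and there is no ∂_3, so H_2 ≅ 0.

H_0 ≅ Z,  H_1 ≅ Z/2Z,  H_2 = 0.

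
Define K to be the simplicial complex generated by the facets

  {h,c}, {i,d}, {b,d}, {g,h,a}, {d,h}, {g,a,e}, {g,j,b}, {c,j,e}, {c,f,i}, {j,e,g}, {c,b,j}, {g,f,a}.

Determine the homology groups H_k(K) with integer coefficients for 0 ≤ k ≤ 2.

K has 10 vertices, 21 edges, 8 triangles.
rank ∂_0 = 0, rank ∂_1 = 9 ⇒ b_0 = 10 − 0 − 9 = 1; all invariant factors of ∂_1 are 1 so no torsion. So H_0 = Z.
rank ∂_1 = 9, rank ∂_2 = 8 ⇒ b_1 = 21 − 9 − 8 = 4; all invariant factors of ∂_2 are 1 so no torsion. So H_1 = Z^4.
rank ∂_2 = 8, rank ∂_3 = 0 ⇒ b_2 = 8 − 8 − 0 = 0. So H_2 = 0.

H_0 ≅ Z,  H_1 ≅ Z^4,  H_2 = 0.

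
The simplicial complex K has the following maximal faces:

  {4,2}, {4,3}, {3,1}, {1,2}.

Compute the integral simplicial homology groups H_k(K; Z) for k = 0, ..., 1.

H_0 ≅ Z,  H_1 ≅ Z.

We work with the vertex ordering 1 < 2 < 3 < 4. The simplices of K, each written with vertices in increasing order, are:

  0-simplices (4): [1], [2], [3], [4]
  1-simplices (4): [1,2], [1,3], [2,4], [3,4]

Hence C_0 ≅ Z^4, C_1 ≅ Z^4.

∂_1: C_1 → C_0 is given by ∂[p,q] = [q] − [p].
The 4×4 boundary matrix has rank 3 and Smith normal form diag(1,1,1).

Now H_k = ker ∂_k / im ∂_{k+1}, so:

  H_0: rank C_0 − rank ∂_1 = 4 − 3 = 1, and the invariant factors of ∂_1 are all 1, so H_0 ≅ Z.
  H_1: rank ker ∂_1 − rank ∂_2 = (4 − 3) − 0 = 1, and there is no ∂_2, so H_1 ≅ Z.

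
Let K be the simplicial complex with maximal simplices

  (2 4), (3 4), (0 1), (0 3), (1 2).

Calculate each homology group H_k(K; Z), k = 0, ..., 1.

Fix the vertex order 0 < 1 < 2 < 3 < 4 and write every simplex with vertices in increasing order. Then dim K = 1 and the simplices of K are:

  0-simplices (5): [0], [1], [2], [3], [4]
  1-simplices (5): [0,1], [0,3], [1,2], [2,4], [3,4]

giving chain groups C_0 ≅ Z^5, C_1 ≅ Z^5.

∂_1: C_1 → C_0 is given by ∂[p,q] = [q] − [p]. For instance
  ∂[0,1] = [1] − [0].
The 5×5 boundary matrix has rank 4 and Smith normal form diag(1,1,1,1).

Now H_k = ker ∂_k / im ∂_{k+1}, so:

  H_0: rank C_0 − rank ∂_1 = 5 − 4 = 1, and the invariant factors of ∂_1 are all 1, so H_0 ≅ Z.
  H_1: rank ker ∂_1 − rank ∂_2 = (5 − 4) − 0 = 1, and there is no ∂_2, so H_1 ≅ Z.

As a check, the Euler characteristic is 5 − 5 = 0, which agrees with 1 − 1 = 0.
(K is a triangulation of the circle S^1.)

H_0 ≅ Z,  H_1 ≅ Z.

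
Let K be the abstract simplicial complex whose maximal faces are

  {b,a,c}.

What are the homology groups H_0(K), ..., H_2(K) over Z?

K has 3 vertices, 3 edges, 1 triangle.
rank ∂_0 = 0, rank ∂_1 = 2 ⇒ b_0 = 3 − 0 − 2 = 1; all invariant factors of ∂_1 are 1 so no torsion. So H_0 ≅ Z.
rank ∂_1 = 2, rank ∂_2 = 1 ⇒ b_1 = 3 − 2 − 1 = 0; all invariant factors of ∂_2 are 1 so no torsion. So H_1 ≅ 0.
rank ∂_2 = 1, rank ∂_3 = 0 ⇒ b_2 = 1 − 1 − 0 = 0. So H_2 ≅ 0.

H_0 ≅ Z,  H_1 = 0,  H_2 = 0.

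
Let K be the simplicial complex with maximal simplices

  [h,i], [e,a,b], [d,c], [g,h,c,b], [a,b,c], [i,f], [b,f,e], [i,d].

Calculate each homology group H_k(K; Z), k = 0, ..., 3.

Take the total order a < b < c < d < e < f < g < h < i on the vertex set. Then K (dimension 3) consists of the simplices:

  0-simplices (9): a, b, c, d, e, f, g, h, i
  1-simplices (16): ab, ac, ae, bc, be, bf, bg, bh, cd, cg, ch, di, ef, fi, gh, hi
  2-simplices (7): abc, abe, bcg, bch, bef, bgh, cgh
  3-simplices (1): bcgh

giving chain groups C_0 ≅ Z^9, C_1 ≅ Z^16, C_2 ≅ Z^7, C_3 ≅ Z^1.

Boundary ∂_1: C_1 → C_0 is given by ∂[p,q] = [q] − [p]. For instance
  ∂ae = e − a.
The 9×16 boundary matrix has rank 8 and Smith normal form diag(1,1,1,1,1,1,1,1).

∂_2: C_2 → C_1 acts by ∂[p,q,r] = [q,r] − [p,r] + [p,q]. For instance
  ∂cgh = gh − ch + cg,
  ∂bcg = cg − bg + bc.
This gives a 16×7 integer matrix of rank 6; reducing to Smith normal form yields diagonal entries (1,1,1,1,1,1).

The boundary map ∂_3: C_3 → C_2 sends each 3-simplex σ to the alternating sum Σ_i (−1)^i (σ with its i-th vertex removed). For instance
  ∂bcgh = cgh − bgh + bch − bcg.
This gives a 7×1 integer matrix of rank 1; reducing to Smith normal form yields diagonal entries (1).

From H_k ≅ ker(∂_k) / im(∂_{k+1}) we obtain:

  H_0: rank C_0 − rank ∂_1 = 9 − 8 = 1, and the invariant factors of ∂_1 are all 1, so H_0 = Z.
  H_1: rank ker ∂_1 − rank ∂_2 = (16 − 8) − 6 = 2, and the invariant factors of ∂_2 are all 1, so H_1 = Z^2.
  H_2: rank ker ∂_2 − rank ∂_3 = (7 − 6) − 1 = 0, and the invariant factors of ∂_3 are all 1, so H_2 = 0.
  H_3: rank ker ∂_3 − rank ∂_4 = (1 − 1) − 0 = 0, and there is no ∂_4, so H_3 = 0.

H_0 = Z,  H_1 = Z^2,  H_2 = 0,  H_3 = 0.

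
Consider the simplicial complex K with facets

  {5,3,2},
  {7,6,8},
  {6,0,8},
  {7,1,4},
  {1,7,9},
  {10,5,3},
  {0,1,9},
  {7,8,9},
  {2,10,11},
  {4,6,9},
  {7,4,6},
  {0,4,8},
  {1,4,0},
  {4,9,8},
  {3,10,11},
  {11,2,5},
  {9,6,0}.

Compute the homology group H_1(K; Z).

Take the total order 0 < 1 < 2 < 3 < 4 < 5 < 6 < 7 < 8 < 9 < 10 < 11 on the vertex set. Then K (dimension 2) consists of the simplices:

  0-simplices (12): [0], [1], [2], [3], [4], [5], [6], [7], [8], [9], [10], [11]
  1-simplices (28): (28 of them)
  2-simplices (17): [0,1,4], [0,1,9], [0,4,8], [0,6,8], [0,6,9], [1,4,7], [1,7,9], [2,3,5], [2,5,11], [2,10,11], [3,5,10], [3,10,11], [4,6,7], [4,6,9], [4,8,9], [6,7,8], [7,8,9]

so the chain groups are C_0 ≅ Z^12, C_1 ≅ Z^28, C_2 ≅ Z^17.

∂_1: C_1 → C_0 maps an edge to its endpoints' difference, ∂[p,q] = q − p. For instance
  ∂[8,9] = [9] − [8].
The 12×28 boundary matrix has rank 10 and Smith normal form diag(1,1,1,1,1,1,1,1,1,1).

Boundary ∂_2: C_2 → C_1 acts by ∂[p,q,r] = [q,r] − [p,r] + [p,q]. For instance
  ∂[0,6,8] = [6,8] − [0,8] + [0,6],
  ∂[3,5,10] = [5,10] − [3,10] + [3,5].
The 28×17 boundary matrix has rank 17 and Smith normal form diag(1,1,1,1,1,1,1,1,1,1,1,1,1,1,1,1,2).

From H_k ≅ ker(∂_k) / im(∂_{k+1}) we obtain:

  H_1: rank ker ∂_1 − rank ∂_2 = (28 − 10) − 17 = 1, and ∂_2 has invariant factor 2 > 1, so H_1 ≅ Z × Z/2.

H_1 = Z × Z/2.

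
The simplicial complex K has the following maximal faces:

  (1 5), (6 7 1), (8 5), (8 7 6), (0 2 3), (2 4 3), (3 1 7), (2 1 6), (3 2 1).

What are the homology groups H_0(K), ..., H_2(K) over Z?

H_0 = Z,  H_1 = Z,  H_2 = 0.

K has 9 vertices, 16 edges, 7 triangles.
rank ∂_0 = 0, rank ∂_1 = 8 ⇒ b_0 = 9 − 0 − 8 = 1; all invariant factors of ∂_1 are 1 so no torsion. So H_0 ≅ Z.
rank ∂_1 = 8, rank ∂_2 = 7 ⇒ b_1 = 16 − 8 − 7 = 1; all invariant factors of ∂_2 are 1 so no torsion. So H_1 ≅ Z.
rank ∂_2 = 7, rank ∂_3 = 0 ⇒ b_2 = 7 − 7 − 0 = 0. So H_2 ≅ 0.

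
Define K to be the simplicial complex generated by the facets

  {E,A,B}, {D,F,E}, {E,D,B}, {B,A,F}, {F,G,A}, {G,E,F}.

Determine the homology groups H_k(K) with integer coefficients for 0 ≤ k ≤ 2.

Fix the vertex order A < B < D < E < F < G and write every simplex with vertices in increasing order. Then dim K = 2 and the simplices of K are:

  0-simplices (6): A, B, D, E, F, G
  1-simplices (12): AB, AE, AF, AG, BD, BE, BF, DE, DF, EF, EG, FG
  2-simplices (6): ABE, ABF, AFG, BDE, DEF, EFG

so the chain groups are C_0 ≅ Z^6, C_1 ≅ Z^12, C_2 ≅ Z^6.

The boundary map ∂_1: C_1 → C_0 sends each edge [p,q] (with p < q) to q − p. For instance
  ∂BF = F − B.
The resulting 6×12 matrix has rank 5, and its Smith normal form has invariant factors (1,1,1,1,1).

The boundary map ∂_2: C_2 → C_1 sends each 2-simplex [p,q,r] to [q,r] − [p,r] + [p,q]. For instance
  ∂ABE = BE − AE + AB,
  ∂DEF = EF − DF + DE.
The resulting 12×6 matrix has rank 6, and its Smith normal form has invariant factors (1,1,1,1,1,1).

Now H_k = ker ∂_k / im ∂_{k+1}, so:

  H_0: rank C_0 − rank ∂_1 = 6 − 5 = 1, and the invariant factors of ∂_1 are all 1, so H_0 = Z.
  H_1: rank ker ∂_1 − rank ∂_2 = (12 − 5) − 6 = 1, and the invariant factors of ∂_2 are all 1, so H_1 = Z.
  H_2: rank ker ∂_2 − rank ∂_3 = (6 − 6) − 0 = 0, and there is no ∂_3, so H_2 = 0.

As a check, the Euler characteristic is 6 − 12 + 6 = 0, which agrees with 1 − 1 + 0 = 0.
(K is a triangulation of the cylinder S^1 x I.)

H_0 ≅ Z,  H_1 ≅ Z,  H_2 = 0.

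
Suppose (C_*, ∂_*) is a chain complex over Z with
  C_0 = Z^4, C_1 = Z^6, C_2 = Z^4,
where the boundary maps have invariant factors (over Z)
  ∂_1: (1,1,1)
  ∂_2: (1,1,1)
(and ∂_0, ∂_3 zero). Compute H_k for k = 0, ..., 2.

H_0 ≅ Z,  H_1 = 0,  H_2 ≅ Z.

H_0: b_0 = 4 − 0 − 3 = 1; torsion from ∂_1 factors > 1: none. So H_0 ≅ Z.
H_1: b_1 = 6 − 3 − 3 = 0; torsion from ∂_2 factors > 1: none. So H_1 ≅ 0.
H_2: b_2 = 4 − 3 − 0 = 1; torsion from ∂_3 factors > 1: none. So H_2 ≅ Z.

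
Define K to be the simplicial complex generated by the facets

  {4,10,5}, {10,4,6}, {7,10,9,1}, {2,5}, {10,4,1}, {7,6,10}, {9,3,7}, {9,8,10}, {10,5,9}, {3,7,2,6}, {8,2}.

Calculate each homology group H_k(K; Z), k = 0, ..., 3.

Order the vertices as 1 < 2 < 3 < 4 < 5 < 6 < 7 < 8 < 9 < 10. Listing each simplex with vertices in this order, K has dimension 3 with simplices:

  0-simplices (10): [1], [2], [3], [4], [5], [6], [7], [8], [9], [10]
  1-simplices (24): (24 of them)
  2-simplices (15): [1,4,10], [1,7,9], [1,7,10], [1,9,10], [2,3,6], [2,3,7], [2,6,7], [3,6,7], [3,7,9], [4,5,10], [4,6,10], [5,9,10], [6,7,10], [7,9,10], [8,9,10]
  3-simplices (2): [1,7,9,10], [2,3,6,7]

giving chain groups C_0 ≅ Z^10, C_1 ≅ Z^24, C_2 ≅ Z^15, C_3 ≅ Z^2.

The boundary map ∂_1: C_1 → C_0 maps an edge to its endpoints' difference, ∂[p,q] = q − p. For instance
  ∂[1,10] = [10] − [1].
The 10×24 boundary matrix has rank 9 and Smith normal form diag(1,1,1,1,1,1,1,1,1).

∂_2: C_2 → C_1 maps a triangle to the signed sum of its edges. For instance
  ∂[2,6,7] = [6,7] − [2,7] + [2,6],
  ∂[1,7,9] = [7,9] − [1,9] + [1,7].
The 24×15 boundary matrix has rank 13 and Smith normal form diag(1,1,1,1,1,1,1,1,1,1,1,1,1).

Boundary ∂_3: C_3 → C_2 sends each 3-simplex σ to the alternating sum Σ_i (−1)^i (σ with its i-th vertex removed). For instance
  ∂[2,3,6,7] = [3,6,7] − [2,6,7] + [2,3,7] − [2,3,6],
  ∂[1,7,9,10] = [7,9,10] − [1,9,10] + [1,7,10] − [1,7,9].
This gives a 15×2 integer matrix of rank 2; reducing to Smith normal form yields diagonal entries (1,1).

Computing H_k = (kernel of ∂_k) / (image of ∂_{k+1}):

  H_0: rank C_0 − rank ∂_1 = 10 − 9 = 1, and the invariant factors of ∂_1 are all 1, so H_0 = Z.
  H_1: rank ker ∂_1 − rank ∂_2 = (24 − 9) − 13 = 2, and the invariant factors of ∂_2 are all 1, so H_1 = Z^2.
  H_2: rank ker ∂_2 − rank ∂_3 = (15 − 13) − 2 = 0, and the invariant factors of ∂_3 are all 1, so H_2 = 0.
  H_3: rank ker ∂_3 − rank ∂_4 = (2 − 2) − 0 = 0, and there is no ∂_4, so H_3 = 0.

As a check, the Euler characteristic is 10 − 24 + 15 − 2 = -1, which agrees with 1 − 2 + 0 − 0 = -1.

H_0 ≅ Z,  H_1 ≅ Z^2,  H_2 = 0,  H_3 = 0.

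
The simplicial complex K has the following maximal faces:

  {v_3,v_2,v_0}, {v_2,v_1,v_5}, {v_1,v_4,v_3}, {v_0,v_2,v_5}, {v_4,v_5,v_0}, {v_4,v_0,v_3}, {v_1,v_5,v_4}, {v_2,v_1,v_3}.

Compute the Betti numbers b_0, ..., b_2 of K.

b_0 = 1, b_1 = 0, b_2 = 1.

Fix the vertex order v_0 < v_1 < v_2 < v_3 < v_4 < v_5 and write every simplex with vertices in increasing order. Then dim K = 2 and the simplices of K are:

  0-simplices (6): [v_0], [v_1], [v_2], [v_3], [v_4], [v_5]
  1-simplices (12): [v_0,v_2], [v_0,v_3], [v_0,v_4], [v_0,v_5], [v_1,v_2], [v_1,v_3], [v_1,v_4], [v_1,v_5], [v_2,v_3], [v_2,v_5], [v_3,v_4], [v_4,v_5]
  2-simplices (8): [v_0,v_2,v_3], [v_0,v_2,v_5], [v_0,v_3,v_4], [v_0,v_4,v_5], [v_1,v_2,v_3], [v_1,v_2,v_5], [v_1,v_3,v_4], [v_1,v_4,v_5]

giving chain groups C_0 ≅ Z^6, C_1 ≅ Z^12, C_2 ≅ Z^8.

∂_1: C_1 → C_0 is given by ∂[p,q] = [q] − [p].
As a 6×12 matrix over Z this has rank 5, with invariant factors (1,1,1,1,1).

The boundary map ∂_2: C_2 → C_1 sends each 2-simplex [p,q,r] to [q,r] − [p,r] + [p,q]. For instance
  ∂[v_0,v_2,v_5] = [v_2,v_5] − [v_0,v_5] + [v_0,v_2],
  ∂[v_1,v_2,v_3] = [v_2,v_3] − [v_1,v_3] + [v_1,v_2].
The resulting 12×8 matrix has rank 7, and its Smith normal form has invariant factors (1,1,1,1,1,1,1).

Now H_k = ker ∂_k / im ∂_{k+1}, so:

  H_0: rank C_0 − rank ∂_1 = 6 − 5 = 1, and the invariant factors of ∂_1 are all 1, so H_0 ≅ Z.
  H_1: rank ker ∂_1 − rank ∂_2 = (12 − 5) − 7 = 0, and the invariant factors of ∂_2 are all 1, so H_1 ≅ 0.
  H_2: rank ker ∂_2 − rank ∂_3 = (8 − 7) − 0 = 1, and there is no ∂_3, so H_2 ≅ Z.

As a check, the Euler characteristic is 6 − 12 + 8 = 2, which agrees with 1 − 0 + 1 = 2.
(K is a triangulation of the 2-sphere S^2.)

Hence the Betti numbers are b_0 = 1, b_1 = 0, b_2 = 1.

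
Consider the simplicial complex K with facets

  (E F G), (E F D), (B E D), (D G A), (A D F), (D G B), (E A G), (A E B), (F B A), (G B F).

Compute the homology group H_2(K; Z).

H_2 ≅ 0.

Order the vertices as A < B < D < E < F < G. Listing each simplex with vertices in this order, K has dimension 2 with simplices:

  0-simplices (6): A, B, D, E, F, G
  1-simplices (15): AB, AD, AE, AF, AG, BD, BE, BF, BG, DE, DF, DG, EF, EG, FG
  2-simplices (10): ABE, ABF, ADF, ADG, AEG, BDE, BDG, BFG, DEF, EFG

giving chain groups C_0 ≅ Z^6, C_1 ≅ Z^15, C_2 ≅ Z^10.

The boundary map ∂_1: C_1 → C_0 is given by ∂[p,q] = [q] − [p]. For instance
  ∂AG = G − A.
The 6×15 boundary matrix has rank 5 and Smith normal form diag(1,1,1,1,1).

Boundary ∂_2: C_2 → C_1 maps a triangle to the signed sum of its edges. For instance
  ∂ABE = BE − AE + AB,
  ∂AEG = EG − AG + AE.
The resulting 15×10 matrix has rank 10, and its Smith normal form has invariant factors (1,1,1,1,1,1,1,1,1,2).

From H_k ≅ ker(∂_k) / im(∂_{k+1}) we obtain:

  H_2: rank ker ∂_2 − rank ∂_3 = (10 − 10) − 0 = 0, and there is no ∂_3, so H_2 ≅ 0.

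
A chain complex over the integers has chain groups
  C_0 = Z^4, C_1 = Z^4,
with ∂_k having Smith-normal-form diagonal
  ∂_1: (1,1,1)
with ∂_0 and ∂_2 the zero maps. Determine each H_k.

H_0: b_0 = 4 − 0 − 3 = 1; torsion from ∂_1 factors > 1: none. So H_0 ≅ Z.
H_1: b_1 = 4 − 3 − 0 = 1; torsion from ∂_2 factors > 1: none. So H_1 ≅ Z.

H_0 ≅ Z,  H_1 ≅ Z.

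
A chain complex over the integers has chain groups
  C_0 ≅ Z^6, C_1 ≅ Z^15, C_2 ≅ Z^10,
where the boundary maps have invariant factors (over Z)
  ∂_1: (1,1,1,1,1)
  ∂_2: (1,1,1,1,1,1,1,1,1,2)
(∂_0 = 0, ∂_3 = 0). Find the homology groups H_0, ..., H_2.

H_0 = Z,  H_1 = Z/2,  H_2 = 0.

H_0: b_0 = 6 − 0 − 5 = 1; torsion from ∂_1 factors > 1: none. So H_0 = Z.
H_1: b_1 = 15 − 5 − 10 = 0; torsion from ∂_2 factors > 1: [2]. So H_1 = Z/2.
H_2: b_2 = 10 − 10 − 0 = 0; torsion from ∂_3 factors > 1: none. So H_2 = 0.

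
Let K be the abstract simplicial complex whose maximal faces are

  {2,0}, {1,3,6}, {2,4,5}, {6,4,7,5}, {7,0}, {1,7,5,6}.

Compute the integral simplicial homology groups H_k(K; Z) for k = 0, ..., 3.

H_0 ≅ Z,  H_1 ≅ Z,  H_2 = 0,  H_3 = 0.

Order the vertices as 0 < 1 < 2 < 3 < 4 < 5 < 6 < 7. Listing each simplex with vertices in this order, K has dimension 3 with simplices:

  0-simplices (8): [0], [1], [2], [3], [4], [5], [6], [7]
  1-simplices (15): [0,2], [0,7], [1,3], [1,5], [1,6], [1,7], [2,4], [2,5], [3,6], [4,5], [4,6], [4,7], [5,6], [5,7], [6,7]
  2-simplices (9): [1,3,6], [1,5,6], [1,5,7], [1,6,7], [2,4,5], [4,5,6], [4,5,7], [4,6,7], [5,6,7]
  3-simplices (2): [1,5,6,7], [4,5,6,7]

giving chain groups C_0 ≅ Z^8, C_1 ≅ Z^15, C_2 ≅ Z^9, C_3 ≅ Z^2.

∂_1: C_1 → C_0 maps an edge to its endpoints' difference, ∂[p,q] = q − p.
The resulting 8×15 matrix has rank 7, and its Smith normal form has invariant factors (1,1,1,1,1,1,1).

The boundary map ∂_2: C_2 → C_1 maps a triangle to the signed sum of its edges. For instance
  ∂[5,6,7] = [6,7] − [5,7] + [5,6],
  ∂[1,5,7] = [5,7] − [1,7] + [1,5].
As a 15×9 matrix over Z this has rank 7, with invariant factors (1,1,1,1,1,1,1).

The boundary map ∂_3: C_3 → C_2 sends each 3-simplex σ to the alternating sum Σ_i (−1)^i (σ with its i-th vertex removed). For instance
  ∂[4,5,6,7] = [5,6,7] − [4,6,7] + [4,5,7] − [4,5,6],
  ∂[1,5,6,7] = [5,6,7] − [1,6,7] + [1,5,7] − [1,5,6].
As a 9×2 matrix over Z this has rank 2, with invariant factors (1,1).

From H_k ≅ ker(∂_k) / im(∂_{k+1}) we obtain:

  H_0: rank C_0 − rank ∂_1 = 8 − 7 = 1, and the invariant factors of ∂_1 are all 1, so H_0 ≅ Z.
  H_1: rank ker ∂_1 − rank ∂_2 = (15 − 7) − 7 = 1, and the invariant factors of ∂_2 are all 1, so H_1 ≅ Z.
  H_2: rank ker ∂_2 − rank ∂_3 = (9 − 7) − 2 = 0, and the invariant factors of ∂_3 are all 1, so H_2 ≅ 0.
  H_3: rank ker ∂_3 − rank ∂_4 = (2 − 2) − 0 = 0, and there is no ∂_4, so H_3 ≅ 0.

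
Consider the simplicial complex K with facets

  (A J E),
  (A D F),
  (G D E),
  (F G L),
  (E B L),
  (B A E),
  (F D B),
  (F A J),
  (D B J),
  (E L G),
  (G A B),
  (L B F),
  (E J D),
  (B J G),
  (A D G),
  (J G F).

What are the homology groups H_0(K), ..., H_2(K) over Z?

H_0 = Z,  H_1 = Z^2,  H_2 = Z.

Take the total order A < B < D < E < F < G < J < L on the vertex set. Then K (dimension 2) consists of the simplices:

  0-simplices (8): A, B, D, E, F, G, J, L
  1-simplices (24): AB, AD, AE, AF, AG, AJ, BD, BE, BF, BG, BJ, BL, DE, DF, DG, DJ, EG, EJ, EL, FG, FJ, FL, GJ, GL
  2-simplices (16): ABE, ABG, ADF, ADG, AEJ, AFJ, BDF, BDJ, BEL, BFL, BGJ, DEG, DEJ, EGL, FGJ, FGL

so the chain groups are C_0 ≅ Z^8, C_1 ≅ Z^24, C_2 ≅ Z^16.

Boundary ∂_1: C_1 → C_0 maps an edge to its endpoints' difference, ∂[p,q] = q − p. For instance
  ∂DJ = J − D.
The 8×24 boundary matrix has rank 7 and Smith normal form diag(1,1,1,1,1,1,1).

Boundary ∂_2: C_2 → C_1 acts by ∂[p,q,r] = [q,r] − [p,r] + [p,q]. For instance
  ∂BFL = FL − BL + BF,
  ∂ABG = BG − AG + AB.
The 24×16 boundary matrix has rank 15 and Smith normal form diag(1,1,1,1,1,1,1,1,1,1,1,1,1,1,1).

Computing H_k = (kernel of ∂_k) / (image of ∂_{k+1}):

  H_0: rank C_0 − rank ∂_1 = 8 − 7 = 1, and the invariant factors of ∂_1 are all 1, so H_0 = Z.
  H_1: rank ker ∂_1 − rank ∂_2 = (24 − 7) − 15 = 2, and the invariant factors of ∂_2 are all 1, so H_1 = Z^2.
  H_2: rank ker ∂_2 − rank ∂_3 = (16 − 15) − 0 = 1, and there is no ∂_3, so H_2 = Z.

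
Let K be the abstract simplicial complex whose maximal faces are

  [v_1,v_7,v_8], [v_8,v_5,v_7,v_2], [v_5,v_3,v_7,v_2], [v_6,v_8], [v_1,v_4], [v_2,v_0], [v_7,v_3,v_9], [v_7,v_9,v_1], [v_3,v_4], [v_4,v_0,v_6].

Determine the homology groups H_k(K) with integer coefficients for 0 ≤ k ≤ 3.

H_0 = Z,  H_1 = Z^3,  H_2 = 0,  H_3 = 0.

We work with the vertex ordering v_0 < v_1 < v_2 < v_3 < v_4 < v_5 < v_6 < v_7 < v_8 < v_9. The simplices of K, each written with vertices in increasing order, are:

  0-simplices (10): [v_0], [v_1], [v_2], [v_3], [v_4], [v_5], [v_6], [v_7], [v_8], [v_9]
  1-simplices (21): (21 of them)
  2-simplices (11): (11 of them)
  3-simplices (2): [v_2,v_3,v_5,v_7], [v_2,v_5,v_7,v_8]

so the chain groups are C_0 ≅ Z^10, C_1 ≅ Z^21, C_2 ≅ Z^11, C_3 ≅ Z^2.

∂_1: C_1 → C_0 sends each edge [p,q] (with p < q) to q − p. For instance
  ∂[v_0,v_6] = [v_6] − [v_0].
The resulting 10×21 matrix has rank 9, and its Smith normal form has invariant factors (1,1,1,1,1,1,1,1,1).

Boundary ∂_2: C_2 → C_1 maps a triangle to the signed sum of its edges. For instance
  ∂[v_0,v_4,v_6] = [v_4,v_6] − [v_0,v_6] + [v_0,v_4],
  ∂[v_5,v_7,v_8] = [v_7,v_8] − [v_5,v_8] + [v_5,v_7].
As a 21×11 matrix over Z this has rank 9, with invariant factors (1,1,1,1,1,1,1,1,1).

Boundary ∂_3: C_3 → C_2 sends each 3-simplex σ to the alternating sum Σ_i (−1)^i (σ with its i-th vertex removed). For instance
  ∂[v_2,v_5,v_7,v_8] = [v_5,v_7,v_8] − [v_2,v_7,v_8] + [v_2,v_5,v_8] − [v_2,v_5,v_7],
  ∂[v_2,v_3,v_5,v_7] = [v_3,v_5,v_7] − [v_2,v_5,v_7] + [v_2,v_3,v_7] − [v_2,v_3,v_5].
The resulting 11×2 matrix has rank 2, and its Smith normal form has invariant factors (1,1).

From H_k ≅ ker(∂_k) / im(∂_{k+1}) we obtain:

  H_0: rank C_0 − rank ∂_1 = 10 − 9 = 1, and the invariant factors of ∂_1 are all 1, so H_0 = Z.
  H_1: rank ker ∂_1 − rank ∂_2 = (21 − 9) − 9 = 3, and the invariant factors of ∂_2 are all 1, so H_1 = Z^3.
  H_2: rank ker ∂_2 − rank ∂_3 = (11 − 9) − 2 = 0, and the invariant factors of ∂_3 are all 1, so H_2 = 0.
  H_3: rank ker ∂_3 − rank ∂_4 = (2 − 2) − 0 = 0, and there is no ∂_4, so H_3 = 0.

As a check, the Euler characteristic is 10 − 21 + 11 − 2 = -2, which agrees with 1 − 3 + 0 − 0 = -2.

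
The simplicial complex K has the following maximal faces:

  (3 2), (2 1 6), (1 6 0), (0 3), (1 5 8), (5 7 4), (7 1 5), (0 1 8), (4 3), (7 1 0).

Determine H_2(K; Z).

Take the total order 0 < 1 < 2 < 3 < 4 < 5 < 6 < 7 < 8 on the vertex set. Then K (dimension 2) consists of the simplices:

  0-simplices (9): [0], [1], [2], [3], [4], [5], [6], [7], [8]
  1-simplices (17): [0,1], [0,3], [0,6], [0,7], [0,8], [1,2], [1,5], [1,6], [1,7], [1,8], [2,3], [2,6], [3,4], [4,5], [4,7], [5,7], [5,8]
  2-simplices (7): [0,1,6], [0,1,7], [0,1,8], [1,2,6], [1,5,7], [1,5,8], [4,5,7]

so the chain groups are C_0 ≅ Z^9, C_1 ≅ Z^17, C_2 ≅ Z^7.

∂_1: C_1 → C_0 is given by ∂[p,q] = [q] − [p].
The 9×17 boundary matrix has rank 8 and Smith normal form diag(1,1,1,1,1,1,1,1).

∂_2: C_2 → C_1 maps a triangle to the signed sum of its edges. For instance
  ∂[0,1,8] = [1,8] − [0,8] + [0,1],
  ∂[1,2,6] = [2,6] − [1,6] + [1,2].
This gives a 17×7 integer matrix of rank 7; reducing to Smith normal form yields diagonal entries (1,1,1,1,1,1,1).

Reading off H_k = ker ∂_k / im ∂_{k+1}:

  H_2: rank ker ∂_2 − rank ∂_3 = (7 − 7) − 0 = 0, and there is no ∂_3, so H_2 = 0.

H_2 = 0.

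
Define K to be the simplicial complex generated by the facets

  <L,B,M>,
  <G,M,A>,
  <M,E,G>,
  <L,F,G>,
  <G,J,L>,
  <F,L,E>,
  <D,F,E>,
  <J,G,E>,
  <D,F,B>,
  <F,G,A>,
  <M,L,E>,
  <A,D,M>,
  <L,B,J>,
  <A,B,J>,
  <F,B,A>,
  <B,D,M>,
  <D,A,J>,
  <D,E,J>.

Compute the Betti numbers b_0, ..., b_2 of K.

Order the vertices as A < B < D < E < F < G < J < L < M. Listing each simplex with vertices in this order, K has dimension 2 with simplices:

  0-simplices (9): A, B, D, E, F, G, J, L, M
  1-simplices (27): AB, AD, AF, AG, AJ, AM, BD, BF, BJ, BL, BM, DE, DF, DJ, DM, EF, EG, EJ, EL, EM, FG, FL, GJ, GL, GM, JL, LM
  2-simplices (18): ABF, ABJ, ADJ, ADM, AFG, AGM, BDF, BDM, BJL, BLM, DEF, DEJ, EFL, EGJ, EGM, ELM, FGL, GJL

Hence C_0 ≅ Z^9, C_1 ≅ Z^27, C_2 ≅ Z^18.

The boundary map ∂_1: C_1 → C_0 is given by ∂[p,q] = [q] − [p]. For instance
  ∂BL = L − B.
This gives a 9×27 integer matrix of rank 8; reducing to Smith normal form yields diagonal entries (1,1,1,1,1,1,1,1).

The boundary map ∂_2: C_2 → C_1 sends each 2-simplex [p,q,r] to [q,r] − [p,r] + [p,q]. For instance
  ∂ABF = BF − AF + AB,
  ∂FGL = GL − FL + FG.
This gives a 27×18 integer matrix of rank 18; reducing to Smith normal form yields diagonal entries (1,1,1,1,1,1,1,1,1,1,1,1,1,1,1,1,1,2).

From H_k ≅ ker(∂_k) / im(∂_{k+1}) we obtain:

  H_0: rank C_0 − rank ∂_1 = 9 − 8 = 1, and the invariant factors of ∂_1 are all 1, so H_0 ≅ Z.
  H_1: rank ker ∂_1 − rank ∂_2 = (27 − 8) − 18 = 1, and ∂_2 has invariant factor 2 > 1, so H_1 ≅ Z ⊕ Z_2.
  H_2: rank ker ∂_2 − rank ∂_3 = (18 − 18) − 0 = 0, and there is no ∂_3, so H_2 ≅ 0.

Hence the Betti numbers are b_0 = 1, b_1 = 1, b_2 = 0.

b_0 = 1, b_1 = 1, b_2 = 0.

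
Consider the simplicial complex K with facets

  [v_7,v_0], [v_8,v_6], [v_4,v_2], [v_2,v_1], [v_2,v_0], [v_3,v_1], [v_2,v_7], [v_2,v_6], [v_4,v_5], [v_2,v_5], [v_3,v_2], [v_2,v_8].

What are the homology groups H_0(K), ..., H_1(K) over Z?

Take the total order v_0 < v_1 < v_2 < v_3 < v_4 < v_5 < v_6 < v_7 < v_8 on the vertex set. Then K (dimension 1) consists of the simplices:

  0-simplices (9): [v_0], [v_1], [v_2], [v_3], [v_4], [v_5], [v_6], [v_7], [v_8]
  1-simplices (12): [v_0,v_2], [v_0,v_7], [v_1,v_2], [v_1,v_3], [v_2,v_3], [v_2,v_4], [v_2,v_5], [v_2,v_6], [v_2,v_7], [v_2,v_8], [v_4,v_5], [v_6,v_8]

Hence C_0 ≅ Z^9, C_1 ≅ Z^12.

The boundary map ∂_1: C_1 → C_0 maps an edge to its endpoints' difference, ∂[p,q] = q − p. For instance
  ∂[v_2,v_4] = [v_4] − [v_2].
The 9×12 boundary matrix has rank 8 and Smith normal form diag(1,1,1,1,1,1,1,1).

From H_k ≅ ker(∂_k) / im(∂_{k+1}) we obtain:

  H_0: rank C_0 − rank ∂_1 = 9 − 8 = 1, and the invariant factors of ∂_1 are all 1, so H_0 = Z.
  H_1: rank ker ∂_1 − rank ∂_2 = (12 − 8) − 0 = 4, and there is no ∂_2, so H_1 = Z^4.

H_0 = Z,  H_1 = Z^4.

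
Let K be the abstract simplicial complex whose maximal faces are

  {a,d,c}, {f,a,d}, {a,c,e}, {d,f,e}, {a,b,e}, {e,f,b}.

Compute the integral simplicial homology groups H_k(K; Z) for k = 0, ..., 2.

H_0 = Z,  H_1 = Z,  H_2 = 0.

K has 6 vertices, 12 edges, 6 triangles.
rank ∂_0 = 0, rank ∂_1 = 5 ⇒ b_0 = 6 − 0 − 5 = 1; all invariant factors of ∂_1 are 1 so no torsion. So H_0 ≅ Z.
rank ∂_1 = 5, rank ∂_2 = 6 ⇒ b_1 = 12 − 5 − 6 = 1; all invariant factors of ∂_2 are 1 so no torsion. So H_1 ≅ Z.
rank ∂_2 = 6, rank ∂_3 = 0 ⇒ b_2 = 6 − 6 − 0 = 0. So H_2 ≅ 0.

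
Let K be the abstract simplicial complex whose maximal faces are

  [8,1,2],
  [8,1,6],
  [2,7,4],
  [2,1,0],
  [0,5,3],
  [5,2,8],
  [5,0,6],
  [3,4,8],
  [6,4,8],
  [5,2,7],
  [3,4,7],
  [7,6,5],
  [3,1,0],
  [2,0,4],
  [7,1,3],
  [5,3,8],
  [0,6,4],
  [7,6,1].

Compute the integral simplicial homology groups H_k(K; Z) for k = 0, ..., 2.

We work with the vertex ordering 0 < 1 < 2 < 3 < 4 < 5 < 6 < 7 < 8. The simplices of K, each written with vertices in increasing order, are:

  0-simplices (9): [0], [1], [2], [3], [4], [5], [6], [7], [8]
  1-simplices (27): (27 of them)
  2-simplices (18): [0,1,2], [0,1,3], [0,2,4], [0,3,5], [0,4,6], [0,5,6], [1,2,8], [1,3,7], [1,6,7], [1,6,8], [2,4,7], [2,5,7], [2,5,8], [3,4,7], [3,4,8], [3,5,8], [4,6,8], [5,6,7]

so the chain groups are C_0 ≅ Z^9, C_1 ≅ Z^27, C_2 ≅ Z^18.

Boundary ∂_1: C_1 → C_0 is given by ∂[p,q] = [q] − [p].
As a 9×27 matrix over Z this has rank 8, with invariant factors (1,1,1,1,1,1,1,1).

Boundary ∂_2: C_2 → C_1 sends each 2-simplex [p,q,r] to [q,r] − [p,r] + [p,q]. For instance
  ∂[2,4,7] = [4,7] − [2,7] + [2,4],
  ∂[2,5,8] = [5,8] − [2,8] + [2,5].
The resulting 27×18 matrix has rank 17, and its Smith normal form has invariant factors (1,1,1,1,1,1,1,1,1,1,1,1,1,1,1,1,1).

Reading off H_k = ker ∂_k / im ∂_{k+1}:

  H_0: rank C_0 − rank ∂_1 = 9 − 8 = 1, and the invariant factors of ∂_1 are all 1, so H_0 = Z.
  H_1: rank ker ∂_1 − rank ∂_2 = (27 − 8) − 17 = 2, and the invariant factors of ∂_2 are all 1, so H_1 = Z^2.
  H_2: rank ker ∂_2 − rank ∂_3 = (18 − 17) − 0 = 1, and there is no ∂_3, so H_2 = Z.

H_0 = Z,  H_1 = Z^2,  H_2 = Z.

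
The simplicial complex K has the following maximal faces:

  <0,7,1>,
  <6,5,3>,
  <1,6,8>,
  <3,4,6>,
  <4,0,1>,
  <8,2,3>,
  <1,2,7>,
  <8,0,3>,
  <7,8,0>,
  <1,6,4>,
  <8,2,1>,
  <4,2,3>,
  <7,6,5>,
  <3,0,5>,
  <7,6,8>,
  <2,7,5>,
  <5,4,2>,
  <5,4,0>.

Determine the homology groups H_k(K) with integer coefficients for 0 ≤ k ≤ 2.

H_0 ≅ Z,  H_1 ≅ Z ⊕ Z/2,  H_2 = 0.

Order the vertices as 0 < 1 < 2 < 3 < 4 < 5 < 6 < 7 < 8. Listing each simplex with vertices in this order, K has dimension 2 with simplices:

  0-simplices (9): [0], [1], [2], [3], [4], [5], [6], [7], [8]
  1-simplices (27): (27 of them)
  2-simplices (18): [0,1,4], [0,1,7], [0,3,5], [0,3,8], [0,4,5], [0,7,8], [1,2,7], [1,2,8], [1,4,6], [1,6,8], [2,3,4], [2,3,8], [2,4,5], [2,5,7], [3,4,6], [3,5,6], [5,6,7], [6,7,8]

giving chain groups C_0 ≅ Z^9, C_1 ≅ Z^27, C_2 ≅ Z^18.

Boundary ∂_1: C_1 → C_0 maps an edge to its endpoints' difference, ∂[p,q] = q − p. For instance
  ∂[4,5] = [5] − [4].
This gives a 9×27 integer matrix of rank 8; reducing to Smith normal form yields diagonal entries (1,1,1,1,1,1,1,1).

Boundary ∂_2: C_2 → C_1 maps a triangle to the signed sum of its edges. For instance
  ∂[1,2,7] = [2,7] − [1,7] + [1,2],
  ∂[0,3,5] = [3,5] − [0,5] + [0,3].
The resulting 27×18 matrix has rank 18, and its Smith normal form has invariant factors (1,1,1,1,1,1,1,1,1,1,1,1,1,1,1,1,1,2).

Computing H_k = (kernel of ∂_k) / (image of ∂_{k+1}):

  H_0: rank C_0 − rank ∂_1 = 9 − 8 = 1, and the invariant factors of ∂_1 are all 1, so H_0 ≅ Z.
  H_1: rank ker ∂_1 − rank ∂_2 = (27 − 8) − 18 = 1, and ∂_2 has invariant factor 2 > 1, so H_1 ≅ Z ⊕ Z/2.
  H_2: rank ker ∂_2 − rank ∂_3 = (18 − 18) − 0 = 0, and there is no ∂_3, so H_2 ≅ 0.

As a check, the Euler characteristic is 9 − 27 + 18 = 0, which agrees with 1 − 1 + 0 = 0.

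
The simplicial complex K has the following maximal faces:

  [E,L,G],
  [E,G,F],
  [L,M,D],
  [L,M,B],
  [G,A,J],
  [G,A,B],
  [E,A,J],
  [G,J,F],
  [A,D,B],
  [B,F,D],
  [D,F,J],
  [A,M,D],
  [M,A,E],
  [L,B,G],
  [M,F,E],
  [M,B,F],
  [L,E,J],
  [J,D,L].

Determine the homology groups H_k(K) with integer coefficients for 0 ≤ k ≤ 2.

Order the vertices as A < B < D < E < F < G < J < L < M. Listing each simplex with vertices in this order, K has dimension 2 with simplices:

  0-simplices (9): A, B, D, E, F, G, J, L, M
  1-simplices (27): AB, AD, AE, AG, AJ, AM, BD, BF, BG, BL, BM, DF, DJ, DL, DM, EF, EG, EJ, EL, EM, FG, FJ, FM, GJ, GL, JL, LM
  2-simplices (18): ABD, ABG, ADM, AEJ, AEM, AGJ, BDF, BFM, BGL, BLM, DFJ, DJL, DLM, EFG, EFM, EGL, EJL, FGJ

so the chain groups are C_0 ≅ Z^9, C_1 ≅ Z^27, C_2 ≅ Z^18.

∂_1: C_1 → C_0 is given by ∂[p,q] = [q] − [p].
This gives a 9×27 integer matrix of rank 8; reducing to Smith normal form yields diagonal entries (1,1,1,1,1,1,1,1).

The boundary map ∂_2: C_2 → C_1 acts by ∂[p,q,r] = [q,r] − [p,r] + [p,q]. For instance
  ∂ABD = BD − AD + AB,
  ∂FGJ = GJ − FJ + FG.
The 27×18 boundary matrix has rank 18 and Smith normal form diag(1,1,1,1,1,1,1,1,1,1,1,1,1,1,1,1,1,2).

Now H_k = ker ∂_k / im ∂_{k+1}, so:

  H_0: rank C_0 − rank ∂_1 = 9 − 8 = 1, and the invariant factors of ∂_1 are all 1, so H_0 = Z.
  H_1: rank ker ∂_1 − rank ∂_2 = (27 − 8) − 18 = 1, and ∂_2 has invariant factor 2 > 1, so H_1 = Z × Z/2.
  H_2: rank ker ∂_2 − rank ∂_3 = (18 − 18) − 0 = 0, and there is no ∂_3, so H_2 = 0.

As a check, the Euler characteristic is 9 − 27 + 18 = 0, which agrees with 1 − 1 + 0 = 0.
(K is a triangulation of the Klein bottle.)

H_0 = Z,  H_1 = Z × Z/2,  H_2 = 0.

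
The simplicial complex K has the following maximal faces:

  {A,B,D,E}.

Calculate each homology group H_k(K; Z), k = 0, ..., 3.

We work with the vertex ordering A < B < D < E. The simplices of K, each written with vertices in increasing order, are:

  0-simplices (4): A, B, D, E
  1-simplices (6): AB, AD, AE, BD, BE, DE
  2-simplices (4): ABD, ABE, ADE, BDE
  3-simplices (1): ABDE

giving chain groups C_0 ≅ Z^4, C_1 ≅ Z^6, C_2 ≅ Z^4, C_3 ≅ Z^1.

∂_1: C_1 → C_0 maps an edge to its endpoints' difference, ∂[p,q] = q − p. For instance
  ∂AE = E − A.
This gives a 4×6 integer matrix of rank 3; reducing to Smith normal form yields diagonal entries (1,1,1).

The boundary map ∂_2: C_2 → C_1 maps a triangle to the signed sum of its edges. For instance
  ∂BDE = DE − BE + BD,
  ∂ADE = DE − AE + AD.
As a 6×4 matrix over Z this has rank 3, with invariant factors (1,1,1).

Boundary ∂_3: C_3 → C_2 sends each 3-simplex σ to the alternating sum Σ_i (−1)^i (σ with its i-th vertex removed). For instance
  ∂ABDE = BDE − ADE + ABE − ABD.
As a 4×1 matrix over Z this has rank 1, with invariant factors (1).

Now H_k = ker ∂_k / im ∂_{k+1}, so:

  H_0: rank C_0 − rank ∂_1 = 4 − 3 = 1, and the invariant factors of ∂_1 are all 1, so H_0 ≅ Z.
  H_1: rank ker ∂_1 − rank ∂_2 = (6 − 3) − 3 = 0, and the invariant factors of ∂_2 are all 1, so H_1 ≅ 0.
  H_2: rank ker ∂_2 − rank ∂_3 = (4 − 3) − 1 = 0, and the invariant factors of ∂_3 are all 1, so H_2 ≅ 0.
  H_3: rank ker ∂_3 − rank ∂_4 = (1 − 1) − 0 = 0, and there is no ∂_4, so H_3 ≅ 0.

As a check, the Euler characteristic is 4 − 6 + 4 − 1 = 1, which agrees with 1 − 0 + 0 − 0 = 1.
(K is a triangulation of the 3-simplex.)

H_0 = Z,  H_1 = 0,  H_2 = 0,  H_3 = 0.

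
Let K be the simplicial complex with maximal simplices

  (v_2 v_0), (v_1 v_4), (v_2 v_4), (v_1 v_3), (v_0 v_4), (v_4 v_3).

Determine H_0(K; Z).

H_0 = Z.

Order the vertices as v_0 < v_1 < v_2 < v_3 < v_4. Listing each simplex with vertices in this order, K has dimension 1 with simplices:

  0-simplices (5): [v_0], [v_1], [v_2], [v_3], [v_4]
  1-simplices (6): [v_0,v_2], [v_0,v_4], [v_1,v_3], [v_1,v_4], [v_2,v_4], [v_3,v_4]

Hence C_0 ≅ Z^5, C_1 ≅ Z^6.

Boundary ∂_1: C_1 → C_0 sends each edge [p,q] (with p < q) to q − p.
As a 5×6 matrix over Z this has rank 4, with invariant factors (1,1,1,1).

From H_k ≅ ker(∂_k) / im(∂_{k+1}) we obtain:

  H_0: rank C_0 − rank ∂_1 = 5 − 4 = 1, and the invariant factors of ∂_1 are all 1, so H_0 = Z.

(K is a triangulation of a wedge of 2 circles.)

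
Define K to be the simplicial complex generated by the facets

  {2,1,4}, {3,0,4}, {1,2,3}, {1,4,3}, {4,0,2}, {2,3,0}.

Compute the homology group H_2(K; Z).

H_2 = Z.

Take the total order 0 < 1 < 2 < 3 < 4 on the vertex set. Then K (dimension 2) consists of the simplices:

  0-simplices (5): [0], [1], [2], [3], [4]
  1-simplices (9): [0,2], [0,3], [0,4], [1,2], [1,3], [1,4], [2,3], [2,4], [3,4]
  2-simplices (6): [0,2,3], [0,2,4], [0,3,4], [1,2,3], [1,2,4], [1,3,4]

giving chain groups C_0 ≅ Z^5, C_1 ≅ Z^9, C_2 ≅ Z^6.

∂_1: C_1 → C_0 sends each edge [p,q] (with p < q) to q − p.
As a 5×9 matrix over Z this has rank 4, with invariant factors (1,1,1,1).

The boundary map ∂_2: C_2 → C_1 maps a triangle to the signed sum of its edges. For instance
  ∂[1,3,4] = [3,4] − [1,4] + [1,3],
  ∂[0,2,4] = [2,4] − [0,4] + [0,2].
This gives a 9×6 integer matrix of rank 5; reducing to Smith normal form yields diagonal entries (1,1,1,1,1).

Now H_k = ker ∂_k / im ∂_{k+1}, so:

  H_2: rank ker ∂_2 − rank ∂_3 = (6 − 5) − 0 = 1, and there is no ∂_3, so H_2 ≅ Z.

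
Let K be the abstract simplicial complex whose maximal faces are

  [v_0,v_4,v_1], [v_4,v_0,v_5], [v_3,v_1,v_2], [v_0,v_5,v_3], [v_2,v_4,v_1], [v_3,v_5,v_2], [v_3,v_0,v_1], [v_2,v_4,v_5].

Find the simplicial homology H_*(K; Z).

Fix the vertex order v_0 < v_1 < v_2 < v_3 < v_4 < v_5 and write every simplex with vertices in increasing order. Then dim K = 2 and the simplices of K are:

  0-simplices (6): [v_0], [v_1], [v_2], [v_3], [v_4], [v_5]
  1-simplices (12): [v_0,v_1], [v_0,v_3], [v_0,v_4], [v_0,v_5], [v_1,v_2], [v_1,v_3], [v_1,v_4], [v_2,v_3], [v_2,v_4], [v_2,v_5], [v_3,v_5], [v_4,v_5]
  2-simplices (8): [v_0,v_1,v_3], [v_0,v_1,v_4], [v_0,v_3,v_5], [v_0,v_4,v_5], [v_1,v_2,v_3], [v_1,v_2,v_4], [v_2,v_3,v_5], [v_2,v_4,v_5]

giving chain groups C_0 ≅ Z^6, C_1 ≅ Z^12, C_2 ≅ Z^8.

The boundary map ∂_1: C_1 → C_0 maps an edge to its endpoints' difference, ∂[p,q] = q − p. For instance
  ∂[v_2,v_3] = [v_3] − [v_2].
The 6×12 boundary matrix has rank 5 and Smith normal form diag(1,1,1,1,1).

Boundary ∂_2: C_2 → C_1 acts by ∂[p,q,r] = [q,r] − [p,r] + [p,q]. For instance
  ∂[v_0,v_3,v_5] = [v_3,v_5] − [v_0,v_5] + [v_0,v_3],
  ∂[v_1,v_2,v_4] = [v_2,v_4] − [v_1,v_4] + [v_1,v_2].
The 12×8 boundary matrix has rank 7 and Smith normal form diag(1,1,1,1,1,1,1).

Now H_k = ker ∂_k / im ∂_{k+1}, so:

  H_0: rank C_0 − rank ∂_1 = 6 − 5 = 1, and the invariant factors of ∂_1 are all 1, so H_0 = Z.
  H_1: rank ker ∂_1 − rank ∂_2 = (12 − 5) − 7 = 0, and the invariant factors of ∂_2 are all 1, so H_1 = 0.
  H_2: rank ker ∂_2 − rank ∂_3 = (8 − 7) − 0 = 1, and there is no ∂_3, so H_2 = Z.

(K is a triangulation of the 2-sphere S^2.)

H_0 = Z,  H_1 = 0,  H_2 = Z.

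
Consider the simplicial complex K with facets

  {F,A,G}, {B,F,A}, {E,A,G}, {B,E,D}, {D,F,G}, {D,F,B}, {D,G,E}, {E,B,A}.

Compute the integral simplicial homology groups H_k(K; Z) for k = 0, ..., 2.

Take the total order A < B < D < E < F < G on the vertex set. Then K (dimension 2) consists of the simplices:

  0-simplices (6): A, B, D, E, F, G
  1-simplices (12): AB, AE, AF, AG, BD, BE, BF, DE, DF, DG, EG, FG
  2-simplices (8): ABE, ABF, AEG, AFG, BDE, BDF, DEG, DFG

giving chain groups C_0 ≅ Z^6, C_1 ≅ Z^12, C_2 ≅ Z^8.

∂_1: C_1 → C_0 maps an edge to its endpoints' difference, ∂[p,q] = q − p. For instance
  ∂AE = E − A.
The resulting 6×12 matrix has rank 5, and its Smith normal form has invariant factors (1,1,1,1,1).

Boundary ∂_2: C_2 → C_1 acts by ∂[p,q,r] = [q,r] − [p,r] + [p,q]. For instance
  ∂ABE = BE − AE + AB,
  ∂ABF = BF − AF + AB.
As a 12×8 matrix over Z this has rank 7, with invariant factors (1,1,1,1,1,1,1).

Computing H_k = (kernel of ∂_k) / (image of ∂_{k+1}):

  H_0: rank C_0 − rank ∂_1 = 6 − 5 = 1, and the invariant factors of ∂_1 are all 1, so H_0 = Z.
  H_1: rank ker ∂_1 − rank ∂_2 = (12 − 5) − 7 = 0, and the invariant factors of ∂_2 are all 1, so H_1 = 0.
  H_2: rank ker ∂_2 − rank ∂_3 = (8 − 7) − 0 = 1, and there is no ∂_3, so H_2 = Z.

(K is a triangulation of the 2-sphere S^2.)

H_0 ≅ Z,  H_1 = 0,  H_2 ≅ Z.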